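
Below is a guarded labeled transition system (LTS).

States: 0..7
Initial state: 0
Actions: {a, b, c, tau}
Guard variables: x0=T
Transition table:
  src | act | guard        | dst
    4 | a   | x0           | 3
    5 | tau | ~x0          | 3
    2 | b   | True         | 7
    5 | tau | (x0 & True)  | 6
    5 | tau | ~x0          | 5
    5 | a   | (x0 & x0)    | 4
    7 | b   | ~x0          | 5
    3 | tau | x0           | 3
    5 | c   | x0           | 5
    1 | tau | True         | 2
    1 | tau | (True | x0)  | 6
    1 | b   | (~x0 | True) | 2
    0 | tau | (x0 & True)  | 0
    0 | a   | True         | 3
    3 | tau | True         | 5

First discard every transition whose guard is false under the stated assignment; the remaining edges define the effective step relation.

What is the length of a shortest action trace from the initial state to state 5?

Answer: 2

Working:
BFS to 5:
  L0 = {0}
  L1 = {3}
  L2 = {5}
5 enters at depth 2; path a·tau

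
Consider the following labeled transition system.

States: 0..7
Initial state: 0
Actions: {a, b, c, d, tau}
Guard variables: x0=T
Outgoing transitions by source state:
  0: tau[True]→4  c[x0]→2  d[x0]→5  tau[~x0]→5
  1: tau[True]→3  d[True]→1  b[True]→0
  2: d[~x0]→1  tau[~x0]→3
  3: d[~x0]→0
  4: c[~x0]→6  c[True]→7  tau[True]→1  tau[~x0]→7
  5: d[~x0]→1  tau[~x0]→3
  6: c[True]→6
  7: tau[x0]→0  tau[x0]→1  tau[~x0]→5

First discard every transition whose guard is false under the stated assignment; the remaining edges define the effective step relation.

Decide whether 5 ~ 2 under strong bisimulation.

Bisimulation quotient by refinement:
  π0 = {{0,1,2,3,4,5,6,7}}
  π1 = {{0},{1},{2,3,5},{4},{6},{7}}
Fixed point at round 2; 6 class(es).
class of 5: {2,3,5}; class of 2: {2,3,5}

Answer: BISIMILAR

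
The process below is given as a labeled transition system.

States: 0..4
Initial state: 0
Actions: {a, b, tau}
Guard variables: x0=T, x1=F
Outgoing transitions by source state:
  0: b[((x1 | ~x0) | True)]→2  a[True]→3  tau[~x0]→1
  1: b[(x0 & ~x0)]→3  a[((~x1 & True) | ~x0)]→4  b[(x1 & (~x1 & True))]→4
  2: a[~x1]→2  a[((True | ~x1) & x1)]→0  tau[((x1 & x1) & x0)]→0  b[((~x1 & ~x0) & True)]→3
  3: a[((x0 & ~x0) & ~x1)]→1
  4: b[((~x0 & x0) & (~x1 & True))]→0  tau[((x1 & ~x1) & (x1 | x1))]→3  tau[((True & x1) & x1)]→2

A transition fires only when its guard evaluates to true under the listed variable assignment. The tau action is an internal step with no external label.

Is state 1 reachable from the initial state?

Answer: UNREACHABLE

Analysis:
4 transition(s) survive guard evaluation.
Layer 0: {0}
Layer 1: {2,3}  cumulative {0,2,3}
Reach set: {0,2,3}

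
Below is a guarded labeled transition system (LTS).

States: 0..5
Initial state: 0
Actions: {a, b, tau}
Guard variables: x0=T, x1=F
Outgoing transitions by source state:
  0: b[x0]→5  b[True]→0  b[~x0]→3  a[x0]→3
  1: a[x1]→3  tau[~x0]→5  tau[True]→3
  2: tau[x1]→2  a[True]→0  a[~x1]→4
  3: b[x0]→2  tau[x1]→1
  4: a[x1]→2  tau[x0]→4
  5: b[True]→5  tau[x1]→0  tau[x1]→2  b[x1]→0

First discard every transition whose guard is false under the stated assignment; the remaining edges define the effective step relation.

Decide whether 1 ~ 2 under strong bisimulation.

Answer: NOT BISIMILAR

Working:
Bisimulation quotient by refinement:
  P[0] = {{0,1,2,3,4,5}}
  P[1] = {{0},{1,4},{2},{3,5}}
  P[2] = {{0},{1},{2},{3},{4},{5}}
Fixed point at round 3; 6 class(es).
[1]={1}  [2]={2}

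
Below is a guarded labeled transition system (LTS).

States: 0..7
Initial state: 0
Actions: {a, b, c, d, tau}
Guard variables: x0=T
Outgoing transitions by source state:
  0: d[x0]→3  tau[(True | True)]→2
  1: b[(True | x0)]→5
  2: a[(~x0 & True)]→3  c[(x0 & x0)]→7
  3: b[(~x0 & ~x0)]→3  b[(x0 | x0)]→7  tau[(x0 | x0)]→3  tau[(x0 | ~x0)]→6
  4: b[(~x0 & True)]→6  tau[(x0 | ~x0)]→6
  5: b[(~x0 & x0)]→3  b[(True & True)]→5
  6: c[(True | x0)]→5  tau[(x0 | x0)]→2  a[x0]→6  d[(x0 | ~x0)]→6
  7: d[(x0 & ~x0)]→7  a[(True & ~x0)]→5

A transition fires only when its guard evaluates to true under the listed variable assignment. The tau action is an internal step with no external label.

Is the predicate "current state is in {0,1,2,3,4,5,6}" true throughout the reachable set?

Inv-set: {0,1,2,3,4,5,6}
R = {0,2,3,5,6,7}
  0: ✓
  2: ✓
  3: ✓
  5: ✓
  6: ✓
  7: outside
witness against invariant: d·b → 7

Answer: INVARIANT VIOLATED at state 7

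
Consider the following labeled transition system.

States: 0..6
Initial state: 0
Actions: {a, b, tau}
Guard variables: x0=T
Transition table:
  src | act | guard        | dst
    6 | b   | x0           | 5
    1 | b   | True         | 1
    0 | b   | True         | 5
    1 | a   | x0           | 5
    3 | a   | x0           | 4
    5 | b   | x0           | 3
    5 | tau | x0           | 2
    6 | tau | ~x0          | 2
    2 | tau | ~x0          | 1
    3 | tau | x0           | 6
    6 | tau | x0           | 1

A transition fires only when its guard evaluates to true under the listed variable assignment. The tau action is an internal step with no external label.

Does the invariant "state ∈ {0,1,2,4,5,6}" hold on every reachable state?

Safe = {0,1,2,4,5,6}
Reachable = {0,1,2,3,4,5,6}
  0: ✓
  1: ✓
  2: ✓
  3: VIOLATES
  4: ✓
  5: ✓
  6: ✓
reach 3 via b·b — violates

Answer: INVARIANT VIOLATED at state 3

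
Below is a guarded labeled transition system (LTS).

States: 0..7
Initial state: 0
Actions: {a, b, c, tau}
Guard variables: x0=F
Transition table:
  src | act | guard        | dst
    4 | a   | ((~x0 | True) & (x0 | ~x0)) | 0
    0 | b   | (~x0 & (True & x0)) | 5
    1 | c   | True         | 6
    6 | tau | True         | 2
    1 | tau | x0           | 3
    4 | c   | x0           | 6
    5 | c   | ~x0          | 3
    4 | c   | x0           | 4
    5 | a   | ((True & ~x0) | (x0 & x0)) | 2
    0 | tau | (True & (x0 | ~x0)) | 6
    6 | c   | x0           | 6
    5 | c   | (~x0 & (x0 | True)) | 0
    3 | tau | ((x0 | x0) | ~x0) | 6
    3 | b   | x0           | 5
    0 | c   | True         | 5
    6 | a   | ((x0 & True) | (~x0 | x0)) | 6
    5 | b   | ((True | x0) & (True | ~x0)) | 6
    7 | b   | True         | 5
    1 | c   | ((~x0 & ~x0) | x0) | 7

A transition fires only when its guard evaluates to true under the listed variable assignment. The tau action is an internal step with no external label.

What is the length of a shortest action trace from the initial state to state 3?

Layered search for 3:
  depth 0: {0}
  depth 1: {5,6}
  depth 2: {2,3}
depth(3)=2, e.g. c·c

Answer: 2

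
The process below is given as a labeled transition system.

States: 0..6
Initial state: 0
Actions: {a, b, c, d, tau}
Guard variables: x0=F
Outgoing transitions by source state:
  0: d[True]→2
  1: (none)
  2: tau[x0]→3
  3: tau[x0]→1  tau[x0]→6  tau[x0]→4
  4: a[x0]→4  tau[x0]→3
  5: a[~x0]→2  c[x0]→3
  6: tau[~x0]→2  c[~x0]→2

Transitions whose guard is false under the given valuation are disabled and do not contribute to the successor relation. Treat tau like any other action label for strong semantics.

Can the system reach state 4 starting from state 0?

Guard filter leaves 4 enabled edge(s).
L0 = {0}
L1 = {2}  now seen {0,2}
Reachable = {0,2}

Answer: UNREACHABLE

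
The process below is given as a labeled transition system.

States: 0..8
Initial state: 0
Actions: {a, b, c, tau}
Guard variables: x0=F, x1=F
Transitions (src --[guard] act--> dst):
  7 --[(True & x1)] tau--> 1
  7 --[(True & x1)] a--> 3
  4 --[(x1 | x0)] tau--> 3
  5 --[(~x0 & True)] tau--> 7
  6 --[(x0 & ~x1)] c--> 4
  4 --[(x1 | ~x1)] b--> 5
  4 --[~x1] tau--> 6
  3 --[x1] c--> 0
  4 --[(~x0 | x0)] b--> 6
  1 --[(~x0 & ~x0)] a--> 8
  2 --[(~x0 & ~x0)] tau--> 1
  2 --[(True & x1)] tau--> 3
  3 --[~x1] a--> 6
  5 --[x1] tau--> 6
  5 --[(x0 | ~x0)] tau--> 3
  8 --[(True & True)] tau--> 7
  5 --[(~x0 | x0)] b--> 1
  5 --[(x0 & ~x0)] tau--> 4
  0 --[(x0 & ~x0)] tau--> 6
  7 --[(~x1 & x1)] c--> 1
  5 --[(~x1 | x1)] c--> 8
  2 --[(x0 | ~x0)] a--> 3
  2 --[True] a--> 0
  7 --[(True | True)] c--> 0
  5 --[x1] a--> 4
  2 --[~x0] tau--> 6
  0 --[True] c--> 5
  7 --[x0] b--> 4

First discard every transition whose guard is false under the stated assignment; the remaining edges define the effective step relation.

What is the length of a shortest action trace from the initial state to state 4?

Answer: UNREACHABLE

Trace:
Breadth-first toward 4:
  L0 = {0}
  L1 = {5}
  L2 = {1,3,7,8}
  L3 = {6}
4 never appears.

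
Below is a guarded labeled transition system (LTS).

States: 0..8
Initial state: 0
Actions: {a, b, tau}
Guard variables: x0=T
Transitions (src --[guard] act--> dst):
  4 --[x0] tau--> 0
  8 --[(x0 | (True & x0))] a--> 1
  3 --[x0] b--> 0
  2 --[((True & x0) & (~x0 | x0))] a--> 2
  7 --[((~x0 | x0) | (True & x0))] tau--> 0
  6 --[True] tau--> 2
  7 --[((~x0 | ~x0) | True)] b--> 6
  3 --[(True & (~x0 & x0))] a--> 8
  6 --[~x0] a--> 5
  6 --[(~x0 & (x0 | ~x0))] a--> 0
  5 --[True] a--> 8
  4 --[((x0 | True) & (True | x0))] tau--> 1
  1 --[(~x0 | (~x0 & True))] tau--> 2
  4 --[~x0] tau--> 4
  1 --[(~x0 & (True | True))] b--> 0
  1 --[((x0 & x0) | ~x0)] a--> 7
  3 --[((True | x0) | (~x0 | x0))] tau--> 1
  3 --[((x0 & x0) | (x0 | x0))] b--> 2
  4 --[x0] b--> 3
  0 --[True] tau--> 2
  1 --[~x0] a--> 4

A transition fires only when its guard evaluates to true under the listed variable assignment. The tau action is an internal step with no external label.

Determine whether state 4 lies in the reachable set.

Answer: UNREACHABLE

Analysis:
14 transition(s) survive guard evaluation.
L0 = {0}
L1 = {2}  total {0,2}
Reachable = {0,2}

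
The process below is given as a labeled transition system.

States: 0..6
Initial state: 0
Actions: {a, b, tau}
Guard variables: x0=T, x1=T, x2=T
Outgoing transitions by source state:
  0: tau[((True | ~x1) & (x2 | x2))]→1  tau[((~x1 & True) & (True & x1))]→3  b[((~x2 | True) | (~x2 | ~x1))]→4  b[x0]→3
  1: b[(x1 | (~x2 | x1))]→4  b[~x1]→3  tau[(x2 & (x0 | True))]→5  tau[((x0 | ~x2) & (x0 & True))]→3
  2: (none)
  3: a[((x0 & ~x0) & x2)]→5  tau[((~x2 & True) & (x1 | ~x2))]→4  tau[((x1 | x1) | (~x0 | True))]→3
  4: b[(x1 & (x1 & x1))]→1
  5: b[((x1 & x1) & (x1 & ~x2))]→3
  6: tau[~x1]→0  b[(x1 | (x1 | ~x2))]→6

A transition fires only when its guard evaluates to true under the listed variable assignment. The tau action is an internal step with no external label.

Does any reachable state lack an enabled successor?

Answer: DEADLOCK at state 5

Working:
Reach set: {0,1,3,4,5}
  0: b→3  b→4  tau→1  [deg 3]
  1: b→4  tau→3  tau→5  [deg 3]
  3: tau→3  [deg 1]
  4: b→1  [deg 1]
  5: ∅  [no exit]
trace reaching 5: tau·tau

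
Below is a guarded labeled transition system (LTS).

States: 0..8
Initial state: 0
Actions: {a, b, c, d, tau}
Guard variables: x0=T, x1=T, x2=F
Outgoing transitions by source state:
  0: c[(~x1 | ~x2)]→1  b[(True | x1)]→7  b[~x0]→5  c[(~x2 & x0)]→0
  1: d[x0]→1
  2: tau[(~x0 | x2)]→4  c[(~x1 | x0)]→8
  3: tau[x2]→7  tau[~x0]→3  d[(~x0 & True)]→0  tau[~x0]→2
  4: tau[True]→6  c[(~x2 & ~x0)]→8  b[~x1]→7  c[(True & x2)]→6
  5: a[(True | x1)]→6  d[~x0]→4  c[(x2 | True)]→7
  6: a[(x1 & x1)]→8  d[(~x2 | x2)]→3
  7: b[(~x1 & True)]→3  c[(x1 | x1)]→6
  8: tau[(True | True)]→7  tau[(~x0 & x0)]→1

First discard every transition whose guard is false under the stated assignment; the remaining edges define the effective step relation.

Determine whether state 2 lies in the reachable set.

Answer: UNREACHABLE

Trace:
Guard filter leaves 12 enabled edge(s).
L0 = {0}
L1 = {1,7}  total {0,1,7}
L2 = {6}  total {0,1,6,7}
L3 = {3,8}  total {0,1,3,6,7,8}
R = {0,1,3,6,7,8}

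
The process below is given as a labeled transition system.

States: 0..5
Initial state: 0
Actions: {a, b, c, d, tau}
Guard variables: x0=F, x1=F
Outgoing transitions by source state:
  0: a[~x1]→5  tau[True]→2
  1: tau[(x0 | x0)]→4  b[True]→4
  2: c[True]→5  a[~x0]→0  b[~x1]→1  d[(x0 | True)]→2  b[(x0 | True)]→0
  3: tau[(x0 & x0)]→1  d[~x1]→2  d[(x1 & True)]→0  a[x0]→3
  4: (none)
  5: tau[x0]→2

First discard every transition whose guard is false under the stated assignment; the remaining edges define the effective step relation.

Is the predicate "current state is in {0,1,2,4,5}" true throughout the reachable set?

Answer: INVARIANT HOLDS

Analysis:
Safe = {0,1,2,4,5}
Reach set: {0,1,2,4,5}
  0: safe
  1: safe
  2: safe
  4: safe
  5: safe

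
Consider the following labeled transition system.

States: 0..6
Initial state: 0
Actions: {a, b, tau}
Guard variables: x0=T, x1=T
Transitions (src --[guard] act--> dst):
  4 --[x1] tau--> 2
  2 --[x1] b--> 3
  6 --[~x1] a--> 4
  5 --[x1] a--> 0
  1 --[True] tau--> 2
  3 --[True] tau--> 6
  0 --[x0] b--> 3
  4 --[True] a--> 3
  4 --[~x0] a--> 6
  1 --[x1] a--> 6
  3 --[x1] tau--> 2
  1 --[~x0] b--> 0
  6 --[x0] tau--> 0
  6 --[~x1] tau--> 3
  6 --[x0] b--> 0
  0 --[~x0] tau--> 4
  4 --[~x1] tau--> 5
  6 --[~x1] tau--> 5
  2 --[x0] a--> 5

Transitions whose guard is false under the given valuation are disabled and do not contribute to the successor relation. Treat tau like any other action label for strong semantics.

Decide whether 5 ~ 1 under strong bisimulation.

Bisimulation quotient by refinement:
  round 0: {{0,1,2,3,4,5,6}}
  round 1: {{0},{1,4},{2},{3},{5},{6}}
  round 2: {{0},{1},{2},{3},{4},{5},{6}}
7 equivalence class(es) (converged in 3)
class of 5: {5}; class of 1: {1}

Answer: NOT BISIMILAR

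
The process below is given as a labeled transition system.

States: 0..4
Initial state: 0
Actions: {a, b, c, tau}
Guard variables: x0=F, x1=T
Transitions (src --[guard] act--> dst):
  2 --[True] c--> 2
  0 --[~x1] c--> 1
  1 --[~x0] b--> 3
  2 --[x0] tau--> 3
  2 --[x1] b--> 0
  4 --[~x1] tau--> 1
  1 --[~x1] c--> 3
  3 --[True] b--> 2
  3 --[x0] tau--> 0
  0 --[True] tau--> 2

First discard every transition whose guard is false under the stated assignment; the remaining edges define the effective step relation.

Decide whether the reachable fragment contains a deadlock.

Reachable = {0,2}
  0: tau→2  [1 out]
  2: b→0  c→2  [2 out]

Answer: DEADLOCK-FREE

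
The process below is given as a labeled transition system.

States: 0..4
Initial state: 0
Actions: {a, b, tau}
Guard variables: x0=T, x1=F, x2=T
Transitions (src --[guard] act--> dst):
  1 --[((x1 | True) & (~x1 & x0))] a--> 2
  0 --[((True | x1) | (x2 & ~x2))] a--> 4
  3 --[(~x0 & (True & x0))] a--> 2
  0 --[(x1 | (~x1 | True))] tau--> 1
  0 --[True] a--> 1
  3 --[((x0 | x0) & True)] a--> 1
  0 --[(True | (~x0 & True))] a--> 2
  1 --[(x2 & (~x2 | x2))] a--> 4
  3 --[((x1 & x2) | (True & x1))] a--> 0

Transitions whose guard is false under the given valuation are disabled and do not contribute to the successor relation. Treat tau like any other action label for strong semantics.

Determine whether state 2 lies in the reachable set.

Answer: REACHABLE

Trace:
7 transition(s) survive guard evaluation.
L0 = {0}
L1 = {1,2,4}  total {0,1,2,4}
Reachable = {0,1,2,4}
witness 2: a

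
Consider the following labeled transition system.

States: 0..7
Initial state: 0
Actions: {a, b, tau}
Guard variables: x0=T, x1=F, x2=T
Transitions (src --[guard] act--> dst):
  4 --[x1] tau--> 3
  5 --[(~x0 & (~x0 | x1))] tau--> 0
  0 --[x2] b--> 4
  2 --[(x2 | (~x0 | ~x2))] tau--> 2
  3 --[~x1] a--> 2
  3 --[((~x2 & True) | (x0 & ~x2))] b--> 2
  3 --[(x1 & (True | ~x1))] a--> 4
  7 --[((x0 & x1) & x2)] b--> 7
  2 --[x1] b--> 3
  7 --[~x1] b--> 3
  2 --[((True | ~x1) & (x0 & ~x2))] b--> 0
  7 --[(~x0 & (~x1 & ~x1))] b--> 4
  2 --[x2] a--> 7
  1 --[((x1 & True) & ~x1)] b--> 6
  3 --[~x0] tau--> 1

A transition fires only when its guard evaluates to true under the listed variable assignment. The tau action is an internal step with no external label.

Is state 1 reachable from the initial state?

Guard filter leaves 5 enabled edge(s).
Layer 0: {0}
Layer 1: {4}  cumulative {0,4}
Reach set: {0,4}

Answer: UNREACHABLE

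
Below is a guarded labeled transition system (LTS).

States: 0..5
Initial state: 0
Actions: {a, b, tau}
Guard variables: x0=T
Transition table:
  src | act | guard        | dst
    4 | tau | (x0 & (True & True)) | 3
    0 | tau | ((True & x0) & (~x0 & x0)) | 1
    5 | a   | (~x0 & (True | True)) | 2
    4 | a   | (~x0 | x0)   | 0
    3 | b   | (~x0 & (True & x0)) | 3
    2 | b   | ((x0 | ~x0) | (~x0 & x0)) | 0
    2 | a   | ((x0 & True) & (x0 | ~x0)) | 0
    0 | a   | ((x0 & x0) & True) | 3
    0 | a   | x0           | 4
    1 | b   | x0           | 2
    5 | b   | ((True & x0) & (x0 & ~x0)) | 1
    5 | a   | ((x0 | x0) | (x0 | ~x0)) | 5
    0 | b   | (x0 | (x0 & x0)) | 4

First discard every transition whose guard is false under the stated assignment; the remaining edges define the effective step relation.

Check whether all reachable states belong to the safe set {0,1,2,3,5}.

Answer: INVARIANT VIOLATED at state 4

Trace:
Inv-set: {0,1,2,3,5}
Reach set: {0,3,4}
  0: ok
  3: ok
  4: VIOLATES
witness against invariant: a → 4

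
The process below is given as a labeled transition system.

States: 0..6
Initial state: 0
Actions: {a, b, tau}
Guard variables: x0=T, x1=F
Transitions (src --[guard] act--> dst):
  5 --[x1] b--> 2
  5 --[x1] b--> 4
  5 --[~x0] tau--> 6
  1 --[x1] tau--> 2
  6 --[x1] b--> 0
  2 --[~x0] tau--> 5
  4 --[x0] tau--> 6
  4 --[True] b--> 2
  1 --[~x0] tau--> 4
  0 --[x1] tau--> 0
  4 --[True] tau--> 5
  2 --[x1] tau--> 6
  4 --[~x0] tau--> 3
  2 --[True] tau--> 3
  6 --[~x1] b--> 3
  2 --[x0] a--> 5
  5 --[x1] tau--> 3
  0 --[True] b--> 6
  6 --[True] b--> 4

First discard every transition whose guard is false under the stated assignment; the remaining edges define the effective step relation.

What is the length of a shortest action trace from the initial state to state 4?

Answer: 2

Working:
BFS to 4:
  depth 0: {0}
  depth 1: {6}
  depth 2: {3,4}
first hit 4 at d=2 via b·b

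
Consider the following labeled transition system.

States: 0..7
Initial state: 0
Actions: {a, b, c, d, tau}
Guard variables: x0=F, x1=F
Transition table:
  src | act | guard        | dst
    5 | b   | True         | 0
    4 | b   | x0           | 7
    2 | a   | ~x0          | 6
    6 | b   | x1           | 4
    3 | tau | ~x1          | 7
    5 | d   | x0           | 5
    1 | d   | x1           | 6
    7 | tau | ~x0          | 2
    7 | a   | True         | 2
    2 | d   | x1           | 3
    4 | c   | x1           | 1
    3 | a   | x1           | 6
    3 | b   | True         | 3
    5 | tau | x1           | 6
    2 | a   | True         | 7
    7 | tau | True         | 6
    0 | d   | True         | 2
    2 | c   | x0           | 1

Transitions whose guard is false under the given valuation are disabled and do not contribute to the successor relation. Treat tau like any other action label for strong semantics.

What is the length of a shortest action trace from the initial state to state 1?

Answer: UNREACHABLE

Trace:
Breadth-first toward 1:
  depth 0: {0}
  depth 1: {2}
  depth 2: {6,7}
1 never appears.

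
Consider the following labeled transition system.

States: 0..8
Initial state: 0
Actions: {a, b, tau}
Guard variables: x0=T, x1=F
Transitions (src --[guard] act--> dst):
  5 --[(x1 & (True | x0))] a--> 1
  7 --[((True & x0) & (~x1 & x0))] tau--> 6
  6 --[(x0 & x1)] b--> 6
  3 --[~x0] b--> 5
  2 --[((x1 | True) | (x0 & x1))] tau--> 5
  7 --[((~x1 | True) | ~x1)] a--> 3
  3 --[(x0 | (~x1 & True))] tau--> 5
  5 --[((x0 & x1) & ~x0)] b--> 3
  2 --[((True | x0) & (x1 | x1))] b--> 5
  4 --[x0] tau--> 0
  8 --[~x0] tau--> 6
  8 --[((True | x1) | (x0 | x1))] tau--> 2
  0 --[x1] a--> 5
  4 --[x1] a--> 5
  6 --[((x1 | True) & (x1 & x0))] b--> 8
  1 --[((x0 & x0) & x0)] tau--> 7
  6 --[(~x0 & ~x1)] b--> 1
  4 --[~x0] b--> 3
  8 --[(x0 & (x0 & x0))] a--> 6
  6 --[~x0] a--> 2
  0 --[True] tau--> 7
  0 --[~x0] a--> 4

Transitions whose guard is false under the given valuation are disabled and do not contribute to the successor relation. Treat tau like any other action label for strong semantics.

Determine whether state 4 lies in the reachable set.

Guard filter leaves 9 enabled edge(s).
depth 0: {0}
depth 1: {7}  total {0,7}
depth 2: {3,6}  total {0,3,6,7}
depth 3: {5}  total {0,3,5,6,7}
Reach set: {0,3,5,6,7}

Answer: UNREACHABLE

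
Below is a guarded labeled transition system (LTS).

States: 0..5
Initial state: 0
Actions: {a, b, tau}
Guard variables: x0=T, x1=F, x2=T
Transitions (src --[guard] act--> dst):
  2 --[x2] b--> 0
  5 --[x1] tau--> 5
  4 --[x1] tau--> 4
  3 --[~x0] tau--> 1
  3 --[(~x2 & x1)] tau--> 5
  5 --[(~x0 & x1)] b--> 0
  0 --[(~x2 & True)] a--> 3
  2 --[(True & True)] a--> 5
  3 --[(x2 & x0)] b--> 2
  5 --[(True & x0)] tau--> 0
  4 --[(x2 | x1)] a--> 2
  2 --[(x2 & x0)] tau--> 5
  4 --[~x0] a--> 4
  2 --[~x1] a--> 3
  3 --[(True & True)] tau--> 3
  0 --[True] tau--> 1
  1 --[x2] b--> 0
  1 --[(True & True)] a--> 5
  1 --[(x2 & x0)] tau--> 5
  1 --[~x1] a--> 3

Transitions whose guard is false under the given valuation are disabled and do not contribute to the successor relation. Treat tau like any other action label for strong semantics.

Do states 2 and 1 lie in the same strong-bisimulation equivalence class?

Answer: BISIMILAR

Analysis:
Bisimulation quotient by refinement:
  π0 = {{0,1,2,3,4,5}}
  π1 = {{0,5},{1,2},{3},{4}}
  π2 = {{0},{1,2},{3},{4},{5}}
Fixed point at round 3; 5 class(es).
class of 2: {1,2}; class of 1: {1,2}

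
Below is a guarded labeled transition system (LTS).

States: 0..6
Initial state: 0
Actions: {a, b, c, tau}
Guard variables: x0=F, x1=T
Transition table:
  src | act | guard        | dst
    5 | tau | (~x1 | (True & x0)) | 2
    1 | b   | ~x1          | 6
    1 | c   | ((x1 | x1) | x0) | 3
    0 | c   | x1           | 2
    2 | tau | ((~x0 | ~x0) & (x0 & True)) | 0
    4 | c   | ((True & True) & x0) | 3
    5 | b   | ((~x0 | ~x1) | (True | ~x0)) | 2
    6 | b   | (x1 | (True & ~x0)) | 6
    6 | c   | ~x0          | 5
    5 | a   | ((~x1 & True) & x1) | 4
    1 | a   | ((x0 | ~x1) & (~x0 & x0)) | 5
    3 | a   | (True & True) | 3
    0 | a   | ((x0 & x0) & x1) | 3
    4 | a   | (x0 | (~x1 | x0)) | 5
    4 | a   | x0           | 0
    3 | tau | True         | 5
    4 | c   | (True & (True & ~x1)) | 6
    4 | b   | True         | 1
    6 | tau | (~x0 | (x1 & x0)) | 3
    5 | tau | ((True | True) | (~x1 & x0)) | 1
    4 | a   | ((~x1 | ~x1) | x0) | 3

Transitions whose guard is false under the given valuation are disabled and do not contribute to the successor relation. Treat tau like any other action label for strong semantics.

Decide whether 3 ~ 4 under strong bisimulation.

Answer: NOT BISIMILAR

Working:
Refine partition for ~:
  round 0: {{0,1,2,3,4,5,6}}
  round 1: {{0,1},{2},{3},{4},{5},{6}}
  round 2: {{0},{1},{2},{3},{4},{5},{6}}
Fixed point at round 3; 7 class(es).
class of 3: {3}; class of 4: {4}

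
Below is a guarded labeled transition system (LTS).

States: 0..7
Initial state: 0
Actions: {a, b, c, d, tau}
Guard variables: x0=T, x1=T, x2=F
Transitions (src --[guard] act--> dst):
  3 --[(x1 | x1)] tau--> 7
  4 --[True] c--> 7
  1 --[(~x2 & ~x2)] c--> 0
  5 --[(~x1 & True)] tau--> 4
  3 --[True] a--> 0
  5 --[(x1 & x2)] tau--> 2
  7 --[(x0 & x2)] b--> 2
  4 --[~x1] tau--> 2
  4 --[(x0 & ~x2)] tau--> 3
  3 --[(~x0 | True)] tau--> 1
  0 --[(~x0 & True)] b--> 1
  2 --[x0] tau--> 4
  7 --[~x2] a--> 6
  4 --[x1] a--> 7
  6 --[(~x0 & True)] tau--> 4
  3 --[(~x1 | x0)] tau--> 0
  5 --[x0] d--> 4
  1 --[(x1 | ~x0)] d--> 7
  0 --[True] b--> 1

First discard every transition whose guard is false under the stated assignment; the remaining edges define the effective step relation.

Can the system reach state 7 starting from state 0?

13 transition(s) survive guard evaluation.
Layer 0: {0}
Layer 1: {1}  now seen {0,1}
Layer 2: {7}  now seen {0,1,7}
Layer 3: {6}  now seen {0,1,6,7}
R = {0,1,6,7}
Path to 7: b·d

Answer: REACHABLE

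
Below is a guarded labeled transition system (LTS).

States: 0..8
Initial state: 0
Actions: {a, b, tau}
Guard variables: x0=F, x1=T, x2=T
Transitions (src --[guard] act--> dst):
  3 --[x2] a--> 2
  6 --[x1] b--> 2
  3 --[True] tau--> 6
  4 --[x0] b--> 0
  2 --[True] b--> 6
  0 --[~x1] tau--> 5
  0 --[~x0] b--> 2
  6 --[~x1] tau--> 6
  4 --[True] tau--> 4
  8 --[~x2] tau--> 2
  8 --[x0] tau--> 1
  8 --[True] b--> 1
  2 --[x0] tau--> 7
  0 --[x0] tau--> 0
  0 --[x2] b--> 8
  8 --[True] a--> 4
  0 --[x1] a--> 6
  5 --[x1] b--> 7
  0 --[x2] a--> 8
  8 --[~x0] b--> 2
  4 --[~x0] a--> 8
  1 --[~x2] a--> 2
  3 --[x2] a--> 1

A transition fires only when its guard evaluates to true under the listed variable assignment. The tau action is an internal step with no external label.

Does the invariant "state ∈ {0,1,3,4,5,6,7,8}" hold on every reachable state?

Safe = {0,1,3,4,5,6,7,8}
Reach set: {0,1,2,4,6,8}
  0: ✓
  1: ✓
  2: outside
  4: ✓
  6: ✓
  8: ✓
reach 2 via b — violates

Answer: INVARIANT VIOLATED at state 2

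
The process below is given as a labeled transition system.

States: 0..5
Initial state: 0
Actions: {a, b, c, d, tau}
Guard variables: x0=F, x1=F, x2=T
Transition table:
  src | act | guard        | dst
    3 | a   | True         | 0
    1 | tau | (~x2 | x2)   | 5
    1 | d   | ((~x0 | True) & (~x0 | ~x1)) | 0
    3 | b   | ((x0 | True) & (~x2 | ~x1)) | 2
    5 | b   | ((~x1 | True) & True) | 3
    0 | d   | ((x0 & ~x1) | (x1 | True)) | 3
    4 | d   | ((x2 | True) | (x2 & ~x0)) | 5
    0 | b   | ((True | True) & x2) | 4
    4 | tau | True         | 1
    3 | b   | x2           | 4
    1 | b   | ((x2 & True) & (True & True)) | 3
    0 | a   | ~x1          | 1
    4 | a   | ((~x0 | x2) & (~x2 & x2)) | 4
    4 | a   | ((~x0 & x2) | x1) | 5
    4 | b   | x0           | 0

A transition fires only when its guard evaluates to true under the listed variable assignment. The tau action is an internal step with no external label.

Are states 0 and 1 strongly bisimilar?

Answer: NOT BISIMILAR

Working:
Refine partition for ~:
  P[0] = {{0,1,2,3,4,5}}
  P[1] = {{0},{1},{2},{3},{4},{5}}
stable after 2 split(s): 6 block(s)
class of 0: {0}; class of 1: {1}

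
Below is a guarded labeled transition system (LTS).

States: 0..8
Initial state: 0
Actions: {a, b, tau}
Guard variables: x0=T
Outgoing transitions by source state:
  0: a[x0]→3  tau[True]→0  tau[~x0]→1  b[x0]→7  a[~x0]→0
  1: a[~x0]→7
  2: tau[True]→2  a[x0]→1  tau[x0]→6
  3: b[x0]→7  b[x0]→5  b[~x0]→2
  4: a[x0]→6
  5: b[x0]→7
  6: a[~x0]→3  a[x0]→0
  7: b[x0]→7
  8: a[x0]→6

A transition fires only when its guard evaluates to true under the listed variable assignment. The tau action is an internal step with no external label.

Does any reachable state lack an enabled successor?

Reachable = {0,3,5,7}
  0: a→3  b→7  tau→0  [deg 3]
  3: b→5  b→7  [deg 2]
  5: b→7  [deg 1]
  7: b→7  [deg 1]

Answer: DEADLOCK-FREE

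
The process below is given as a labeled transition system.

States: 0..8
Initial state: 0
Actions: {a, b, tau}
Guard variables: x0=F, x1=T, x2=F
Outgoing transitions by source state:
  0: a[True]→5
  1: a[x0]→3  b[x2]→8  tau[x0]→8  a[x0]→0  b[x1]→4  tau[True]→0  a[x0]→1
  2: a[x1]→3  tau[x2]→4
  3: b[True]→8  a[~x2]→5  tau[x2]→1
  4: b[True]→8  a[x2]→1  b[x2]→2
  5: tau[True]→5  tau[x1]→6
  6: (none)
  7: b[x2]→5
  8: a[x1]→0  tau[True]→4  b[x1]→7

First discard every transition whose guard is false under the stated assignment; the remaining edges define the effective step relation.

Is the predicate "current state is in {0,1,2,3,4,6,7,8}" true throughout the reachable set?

Inv-set: {0,1,2,3,4,6,7,8}
Reachable = {0,5,6}
  0: ok
  5: ✗ unsafe
  6: ok
reach 5 via a — violates

Answer: INVARIANT VIOLATED at state 5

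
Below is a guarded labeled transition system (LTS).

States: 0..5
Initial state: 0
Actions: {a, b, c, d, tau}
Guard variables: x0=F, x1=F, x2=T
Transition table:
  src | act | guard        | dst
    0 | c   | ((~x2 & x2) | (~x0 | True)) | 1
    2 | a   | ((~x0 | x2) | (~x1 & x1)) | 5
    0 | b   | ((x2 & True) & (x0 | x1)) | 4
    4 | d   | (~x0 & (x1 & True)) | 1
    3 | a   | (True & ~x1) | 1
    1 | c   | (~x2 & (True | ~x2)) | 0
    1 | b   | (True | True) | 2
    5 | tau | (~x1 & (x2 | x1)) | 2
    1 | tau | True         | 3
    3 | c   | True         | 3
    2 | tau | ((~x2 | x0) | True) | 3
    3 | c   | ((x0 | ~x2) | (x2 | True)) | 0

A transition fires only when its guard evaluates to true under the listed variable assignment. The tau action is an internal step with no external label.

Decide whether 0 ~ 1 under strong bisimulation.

Answer: NOT BISIMILAR

Trace:
Bisimulation quotient by refinement:
  π0 = {{0,1,2,3,4,5}}
  π1 = {{0},{1},{2},{3},{4},{5}}
stable after 2 split(s): 6 block(s)
class of 0: {0}; class of 1: {1}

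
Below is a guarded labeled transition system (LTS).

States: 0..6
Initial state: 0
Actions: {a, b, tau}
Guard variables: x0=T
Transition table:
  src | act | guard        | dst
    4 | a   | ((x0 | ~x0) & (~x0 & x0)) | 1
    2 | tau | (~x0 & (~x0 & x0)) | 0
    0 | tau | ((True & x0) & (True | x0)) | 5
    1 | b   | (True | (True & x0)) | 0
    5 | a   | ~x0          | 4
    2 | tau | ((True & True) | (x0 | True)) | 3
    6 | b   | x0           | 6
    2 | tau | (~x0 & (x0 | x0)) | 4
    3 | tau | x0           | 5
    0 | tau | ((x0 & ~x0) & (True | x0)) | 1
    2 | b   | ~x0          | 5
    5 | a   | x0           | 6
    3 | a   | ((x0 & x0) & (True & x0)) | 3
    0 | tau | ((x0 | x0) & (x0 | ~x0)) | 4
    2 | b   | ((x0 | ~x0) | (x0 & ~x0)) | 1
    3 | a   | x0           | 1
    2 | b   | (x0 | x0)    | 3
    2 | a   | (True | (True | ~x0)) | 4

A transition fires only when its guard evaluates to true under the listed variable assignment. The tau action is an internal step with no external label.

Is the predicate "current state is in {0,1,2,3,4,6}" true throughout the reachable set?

Inv-set: {0,1,2,3,4,6}
Reachable = {0,4,5,6}
  0: safe
  4: safe
  5: outside
  6: safe
reach 5 via tau — violates

Answer: INVARIANT VIOLATED at state 5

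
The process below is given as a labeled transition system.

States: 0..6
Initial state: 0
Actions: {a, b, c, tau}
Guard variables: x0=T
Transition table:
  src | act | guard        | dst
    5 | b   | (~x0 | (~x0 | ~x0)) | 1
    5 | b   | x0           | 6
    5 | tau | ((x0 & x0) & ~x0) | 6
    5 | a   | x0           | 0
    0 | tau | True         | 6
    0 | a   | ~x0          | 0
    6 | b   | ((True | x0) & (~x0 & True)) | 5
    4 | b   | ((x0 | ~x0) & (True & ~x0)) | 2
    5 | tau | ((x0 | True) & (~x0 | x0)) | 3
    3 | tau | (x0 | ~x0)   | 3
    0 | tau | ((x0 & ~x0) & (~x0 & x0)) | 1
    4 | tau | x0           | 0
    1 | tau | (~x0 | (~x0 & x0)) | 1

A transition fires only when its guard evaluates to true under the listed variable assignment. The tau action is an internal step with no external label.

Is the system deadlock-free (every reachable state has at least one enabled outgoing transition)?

Reachable = {0,6}
  0: tau→6  [1 out]
  6: ∅  [deadlock]
trace reaching 6: tau

Answer: DEADLOCK at state 6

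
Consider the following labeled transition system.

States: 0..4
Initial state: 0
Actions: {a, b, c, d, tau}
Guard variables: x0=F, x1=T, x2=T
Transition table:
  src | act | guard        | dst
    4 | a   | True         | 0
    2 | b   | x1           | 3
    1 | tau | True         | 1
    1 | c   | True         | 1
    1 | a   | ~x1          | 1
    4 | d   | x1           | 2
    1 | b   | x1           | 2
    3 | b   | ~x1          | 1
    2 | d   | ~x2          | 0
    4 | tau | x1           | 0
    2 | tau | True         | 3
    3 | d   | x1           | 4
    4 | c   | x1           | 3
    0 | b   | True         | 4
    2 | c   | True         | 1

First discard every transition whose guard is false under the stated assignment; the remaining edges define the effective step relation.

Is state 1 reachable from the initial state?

Answer: REACHABLE

Working:
12 transition(s) survive guard evaluation.
L0 = {0}
L1 = {4}  now seen {0,4}
L2 = {2,3}  now seen {0,2,3,4}
L3 = {1}  now seen {0,1,2,3,4}
R = {0,1,2,3,4}
witness 1: b·d·c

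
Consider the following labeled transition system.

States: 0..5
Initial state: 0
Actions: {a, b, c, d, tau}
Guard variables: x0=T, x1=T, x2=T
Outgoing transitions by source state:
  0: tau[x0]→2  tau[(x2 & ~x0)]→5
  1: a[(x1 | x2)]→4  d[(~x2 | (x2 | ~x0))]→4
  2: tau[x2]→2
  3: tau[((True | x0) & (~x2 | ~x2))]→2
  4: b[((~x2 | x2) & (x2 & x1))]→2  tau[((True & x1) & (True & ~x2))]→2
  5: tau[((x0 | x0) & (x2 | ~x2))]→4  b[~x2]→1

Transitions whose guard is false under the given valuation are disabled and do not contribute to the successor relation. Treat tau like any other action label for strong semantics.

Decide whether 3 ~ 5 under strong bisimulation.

Compute ~ classes (split until stable):
  round 0: {{0,1,2,3,4,5}}
  round 1: {{0,2,5},{1},{3},{4}}
  round 2: {{0,2},{1},{3},{4},{5}}
Fixed point at round 3; 5 class(es).
[3]={3}  [5]={5}

Answer: NOT BISIMILAR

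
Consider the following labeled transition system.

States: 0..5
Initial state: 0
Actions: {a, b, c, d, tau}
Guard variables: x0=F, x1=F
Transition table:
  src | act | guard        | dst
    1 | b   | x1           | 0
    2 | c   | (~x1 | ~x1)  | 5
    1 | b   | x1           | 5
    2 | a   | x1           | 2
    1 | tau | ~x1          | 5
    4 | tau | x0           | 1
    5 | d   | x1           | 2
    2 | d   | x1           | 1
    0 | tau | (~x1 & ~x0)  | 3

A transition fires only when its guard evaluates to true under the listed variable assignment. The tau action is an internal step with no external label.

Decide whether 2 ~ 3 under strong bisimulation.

Answer: NOT BISIMILAR

Trace:
Bisimulation quotient by refinement:
  P[0] = {{0,1,2,3,4,5}}
  P[1] = {{0,1},{2},{3,4,5}}
3 equivalence class(es) (converged in 2)
[2]={2}  [3]={3,4,5}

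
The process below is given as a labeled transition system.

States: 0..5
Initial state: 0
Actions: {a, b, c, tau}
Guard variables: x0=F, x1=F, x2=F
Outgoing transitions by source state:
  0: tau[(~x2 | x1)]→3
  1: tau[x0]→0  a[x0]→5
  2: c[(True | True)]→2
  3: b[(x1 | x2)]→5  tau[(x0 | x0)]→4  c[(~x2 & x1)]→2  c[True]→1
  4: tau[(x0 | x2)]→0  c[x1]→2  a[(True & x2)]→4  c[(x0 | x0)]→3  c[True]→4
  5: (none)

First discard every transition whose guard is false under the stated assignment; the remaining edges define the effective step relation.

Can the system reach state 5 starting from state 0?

Guard filter leaves 4 enabled edge(s).
Layer 0: {0}
Layer 1: {3}  total {0,3}
Layer 2: {1}  total {0,1,3}
R = {0,1,3}

Answer: UNREACHABLE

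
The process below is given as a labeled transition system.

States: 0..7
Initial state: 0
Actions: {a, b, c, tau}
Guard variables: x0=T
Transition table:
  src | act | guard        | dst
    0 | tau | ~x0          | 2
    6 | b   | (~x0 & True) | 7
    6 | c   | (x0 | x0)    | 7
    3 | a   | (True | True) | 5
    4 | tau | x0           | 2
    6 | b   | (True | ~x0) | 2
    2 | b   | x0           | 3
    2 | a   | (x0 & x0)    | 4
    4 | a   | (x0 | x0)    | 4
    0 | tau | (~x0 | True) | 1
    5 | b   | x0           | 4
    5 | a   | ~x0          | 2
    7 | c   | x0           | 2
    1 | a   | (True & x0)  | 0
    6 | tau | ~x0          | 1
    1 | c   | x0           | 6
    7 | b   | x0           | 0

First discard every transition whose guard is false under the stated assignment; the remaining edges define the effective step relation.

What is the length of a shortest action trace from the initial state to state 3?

Answer: 4

Trace:
BFS to 3:
  depth 0: {0}
  depth 1: {1}
  depth 2: {6}
  depth 3: {2,7}
  depth 4: {3,4}
first hit 3 at d=4 via tau·c·b·b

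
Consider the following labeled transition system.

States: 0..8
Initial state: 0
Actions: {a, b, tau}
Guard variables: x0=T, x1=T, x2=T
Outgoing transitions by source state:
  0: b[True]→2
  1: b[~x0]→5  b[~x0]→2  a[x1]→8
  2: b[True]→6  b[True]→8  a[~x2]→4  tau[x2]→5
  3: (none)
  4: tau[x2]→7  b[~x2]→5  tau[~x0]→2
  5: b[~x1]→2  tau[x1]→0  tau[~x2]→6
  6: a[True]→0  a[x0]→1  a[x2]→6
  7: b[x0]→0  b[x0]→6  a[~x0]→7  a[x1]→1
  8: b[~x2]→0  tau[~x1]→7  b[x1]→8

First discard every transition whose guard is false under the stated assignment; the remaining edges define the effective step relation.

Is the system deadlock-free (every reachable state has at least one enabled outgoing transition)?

Answer: DEADLOCK-FREE

Analysis:
Reach set: {0,1,2,5,6,8}
  0: b→2  [deg 1]
  1: a→8  [deg 1]
  2: b→6  b→8  tau→5  [deg 3]
  5: tau→0  [deg 1]
  6: a→0  a→1  a→6  [deg 3]
  8: b→8  [deg 1]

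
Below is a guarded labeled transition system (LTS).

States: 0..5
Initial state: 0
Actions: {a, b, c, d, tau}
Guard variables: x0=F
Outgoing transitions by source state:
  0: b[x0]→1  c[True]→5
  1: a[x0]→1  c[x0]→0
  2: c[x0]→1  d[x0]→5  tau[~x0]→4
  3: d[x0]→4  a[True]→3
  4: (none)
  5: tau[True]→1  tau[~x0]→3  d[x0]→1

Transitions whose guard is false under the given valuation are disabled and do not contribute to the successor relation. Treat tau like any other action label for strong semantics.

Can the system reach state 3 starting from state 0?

Answer: REACHABLE

Working:
After dropping false guards: 5 live edges.
depth 0: {0}
depth 1: {5}  now seen {0,5}
depth 2: {1,3}  now seen {0,1,3,5}
Reach set: {0,1,3,5}
Path to 3: c·tau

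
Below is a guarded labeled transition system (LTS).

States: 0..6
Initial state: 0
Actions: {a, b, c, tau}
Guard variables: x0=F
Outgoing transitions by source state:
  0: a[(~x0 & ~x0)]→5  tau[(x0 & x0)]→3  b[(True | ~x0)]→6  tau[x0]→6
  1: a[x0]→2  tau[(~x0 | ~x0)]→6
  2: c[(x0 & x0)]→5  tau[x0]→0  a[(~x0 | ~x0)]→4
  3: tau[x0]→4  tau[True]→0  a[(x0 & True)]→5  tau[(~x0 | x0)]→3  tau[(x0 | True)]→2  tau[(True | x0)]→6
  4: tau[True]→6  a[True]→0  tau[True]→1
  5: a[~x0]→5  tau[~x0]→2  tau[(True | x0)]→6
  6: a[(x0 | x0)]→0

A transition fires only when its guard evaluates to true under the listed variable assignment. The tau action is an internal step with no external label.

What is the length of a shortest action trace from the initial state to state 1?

Breadth-first toward 1:
  depth 0: {0}
  depth 1: {5,6}
  depth 2: {2}
  depth 3: {4}
  depth 4: {1}
1 enters at depth 4; path a·tau·a·tau

Answer: 4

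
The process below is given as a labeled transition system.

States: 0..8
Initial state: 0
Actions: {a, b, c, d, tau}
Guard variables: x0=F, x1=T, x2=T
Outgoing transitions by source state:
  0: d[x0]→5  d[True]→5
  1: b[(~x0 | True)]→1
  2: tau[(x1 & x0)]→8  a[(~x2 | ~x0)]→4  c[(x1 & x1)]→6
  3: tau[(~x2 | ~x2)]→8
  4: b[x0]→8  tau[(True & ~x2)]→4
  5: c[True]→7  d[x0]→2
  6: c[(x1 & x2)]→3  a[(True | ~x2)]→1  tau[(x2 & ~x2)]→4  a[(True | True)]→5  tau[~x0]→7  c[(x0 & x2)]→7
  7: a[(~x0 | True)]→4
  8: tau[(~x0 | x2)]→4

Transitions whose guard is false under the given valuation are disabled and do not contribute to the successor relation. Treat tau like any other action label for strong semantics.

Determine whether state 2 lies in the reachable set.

Answer: UNREACHABLE

Working:
11 transition(s) survive guard evaluation.
L0 = {0}
L1 = {5}  cumulative {0,5}
L2 = {7}  cumulative {0,5,7}
L3 = {4}  cumulative {0,4,5,7}
Reach set: {0,4,5,7}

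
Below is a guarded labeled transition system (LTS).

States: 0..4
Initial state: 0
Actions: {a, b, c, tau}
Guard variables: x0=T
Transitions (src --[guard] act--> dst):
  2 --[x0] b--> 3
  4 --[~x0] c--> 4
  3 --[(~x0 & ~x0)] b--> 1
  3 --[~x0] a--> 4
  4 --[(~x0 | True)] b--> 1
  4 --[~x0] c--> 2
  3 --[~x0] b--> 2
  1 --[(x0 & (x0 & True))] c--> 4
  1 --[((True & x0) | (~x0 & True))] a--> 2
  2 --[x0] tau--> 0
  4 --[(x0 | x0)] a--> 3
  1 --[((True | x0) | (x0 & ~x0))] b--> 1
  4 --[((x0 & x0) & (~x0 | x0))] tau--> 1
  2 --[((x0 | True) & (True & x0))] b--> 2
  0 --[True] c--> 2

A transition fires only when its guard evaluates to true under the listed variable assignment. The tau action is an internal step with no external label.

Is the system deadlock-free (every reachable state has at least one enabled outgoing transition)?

R = {0,2,3}
  0: c→2  [deg 1]
  2: b→2  b→3  tau→0  [deg 3]
  3: ∅  [deadlock]
witness 3: c·b

Answer: DEADLOCK at state 3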